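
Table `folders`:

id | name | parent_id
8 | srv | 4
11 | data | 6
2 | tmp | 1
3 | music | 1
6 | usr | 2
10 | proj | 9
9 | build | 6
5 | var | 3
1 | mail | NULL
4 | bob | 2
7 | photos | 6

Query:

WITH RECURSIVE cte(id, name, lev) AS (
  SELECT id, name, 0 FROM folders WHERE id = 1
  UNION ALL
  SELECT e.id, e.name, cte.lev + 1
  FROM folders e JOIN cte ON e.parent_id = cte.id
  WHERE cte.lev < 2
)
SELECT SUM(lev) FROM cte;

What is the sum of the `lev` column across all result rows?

8

Base: id=1 (mail) at lev 0.
Iteration 1: rows with parent_id in {1} -> tmp (id 2, lev 1), music (id 3, lev 1).
Iteration 2: rows with parent_id in {2,3} -> bob (id 4, lev 2), var (id 5, lev 2), usr (id 6, lev 2).
Iteration 3: lev < 2 fails for all current rows; recursion stops.
SUM(lev) = 0 + 1 + 1 + 2 + 2 + 2 = 8.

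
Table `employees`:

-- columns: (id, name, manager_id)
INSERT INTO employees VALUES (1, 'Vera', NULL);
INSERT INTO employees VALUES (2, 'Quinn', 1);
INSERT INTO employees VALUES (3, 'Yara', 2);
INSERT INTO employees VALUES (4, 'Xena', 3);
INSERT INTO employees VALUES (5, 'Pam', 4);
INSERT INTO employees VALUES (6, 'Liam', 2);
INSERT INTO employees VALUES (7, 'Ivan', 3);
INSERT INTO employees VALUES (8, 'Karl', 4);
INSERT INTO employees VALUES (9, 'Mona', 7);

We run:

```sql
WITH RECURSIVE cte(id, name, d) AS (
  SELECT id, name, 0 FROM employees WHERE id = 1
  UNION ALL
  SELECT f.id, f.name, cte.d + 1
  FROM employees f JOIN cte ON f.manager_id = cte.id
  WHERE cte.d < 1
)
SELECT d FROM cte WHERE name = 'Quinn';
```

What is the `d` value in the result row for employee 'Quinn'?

1

Base: id=1 (Vera) at d 0.
Iteration 1: rows with manager_id in {1} -> Quinn (id 2, d 1).
Iteration 2: d < 1 fails for all current rows; recursion stops.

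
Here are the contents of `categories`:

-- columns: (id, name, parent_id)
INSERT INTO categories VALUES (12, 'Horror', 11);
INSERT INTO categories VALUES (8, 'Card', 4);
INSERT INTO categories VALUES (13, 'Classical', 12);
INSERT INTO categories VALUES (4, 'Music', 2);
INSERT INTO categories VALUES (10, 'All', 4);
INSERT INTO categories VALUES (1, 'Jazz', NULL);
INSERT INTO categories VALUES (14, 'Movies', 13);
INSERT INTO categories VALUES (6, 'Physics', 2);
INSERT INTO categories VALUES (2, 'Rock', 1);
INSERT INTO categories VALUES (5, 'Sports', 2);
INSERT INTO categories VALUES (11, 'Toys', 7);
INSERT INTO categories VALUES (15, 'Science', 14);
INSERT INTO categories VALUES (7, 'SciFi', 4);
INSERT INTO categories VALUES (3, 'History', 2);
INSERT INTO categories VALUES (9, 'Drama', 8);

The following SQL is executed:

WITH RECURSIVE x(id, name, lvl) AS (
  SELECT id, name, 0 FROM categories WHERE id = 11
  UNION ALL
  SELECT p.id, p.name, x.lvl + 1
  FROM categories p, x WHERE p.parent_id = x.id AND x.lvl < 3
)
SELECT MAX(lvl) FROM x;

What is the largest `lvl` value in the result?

Base: id=11 (Toys) at lvl 0.
Iteration 1: rows with parent_id in {11} -> Horror (id 12, lvl 1).
Iteration 2: rows with parent_id in {12} -> Classical (id 13, lvl 2).
Iteration 3: rows with parent_id in {13} -> Movies (id 14, lvl 3).
Iteration 4: lvl < 3 fails for all current rows; recursion stops.
lvl values: 0, 1, 2, 3; the maximum is 3.

3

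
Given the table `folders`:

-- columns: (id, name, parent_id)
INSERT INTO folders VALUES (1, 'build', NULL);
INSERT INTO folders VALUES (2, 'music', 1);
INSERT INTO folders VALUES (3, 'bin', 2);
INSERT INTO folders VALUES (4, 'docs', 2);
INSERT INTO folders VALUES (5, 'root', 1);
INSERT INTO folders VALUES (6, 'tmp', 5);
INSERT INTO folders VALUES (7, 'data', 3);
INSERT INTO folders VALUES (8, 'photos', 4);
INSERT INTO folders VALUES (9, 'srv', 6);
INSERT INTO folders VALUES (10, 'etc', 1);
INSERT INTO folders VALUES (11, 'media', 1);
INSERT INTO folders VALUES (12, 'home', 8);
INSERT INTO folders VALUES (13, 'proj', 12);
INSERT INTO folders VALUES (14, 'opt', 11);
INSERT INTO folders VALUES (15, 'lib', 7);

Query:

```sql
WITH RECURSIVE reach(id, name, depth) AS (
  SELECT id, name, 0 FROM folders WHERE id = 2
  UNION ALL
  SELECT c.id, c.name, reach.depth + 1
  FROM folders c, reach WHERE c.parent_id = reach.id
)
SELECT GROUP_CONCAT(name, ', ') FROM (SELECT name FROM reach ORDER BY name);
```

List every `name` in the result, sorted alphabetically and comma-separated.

bin, data, docs, home, lib, music, photos, proj

Base: id=2 (music) at depth 0.
Iteration 1: rows with parent_id in {2} -> bin (id 3, depth 1), docs (id 4, depth 1).
Iteration 2: rows with parent_id in {3,4} -> data (id 7, depth 2), photos (id 8, depth 2).
Iteration 3: rows with parent_id in {7,8} -> home (id 12, depth 3), lib (id 15, depth 3).
Iteration 4: rows with parent_id in {12,15} -> proj (id 13, depth 4).
Iteration 5: no rows with parent_id in {13}; recursion stops.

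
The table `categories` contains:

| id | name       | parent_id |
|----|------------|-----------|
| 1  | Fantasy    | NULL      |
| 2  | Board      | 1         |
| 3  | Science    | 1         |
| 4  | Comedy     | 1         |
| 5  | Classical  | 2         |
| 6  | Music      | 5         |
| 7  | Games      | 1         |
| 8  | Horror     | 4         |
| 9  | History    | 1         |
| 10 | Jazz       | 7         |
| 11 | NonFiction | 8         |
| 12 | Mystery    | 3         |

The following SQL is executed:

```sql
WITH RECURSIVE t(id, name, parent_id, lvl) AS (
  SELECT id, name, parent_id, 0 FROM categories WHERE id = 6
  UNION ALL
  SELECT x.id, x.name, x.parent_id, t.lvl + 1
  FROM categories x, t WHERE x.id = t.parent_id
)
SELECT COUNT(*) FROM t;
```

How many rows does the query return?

4

Base: id=6 (Music), parent_id=5, lvl 0.
Iteration 1: join on id=5 -> Classical (id 5, parent_id=2, lvl 1).
Iteration 2: join on id=2 -> Board (id 2, parent_id=1, lvl 2).
Iteration 3: join on id=1 -> Fantasy (id 1, parent_id=NULL, lvl 3).
Iteration 4: parent_id is NULL; no match; recursion stops.
Total rows emitted: 4.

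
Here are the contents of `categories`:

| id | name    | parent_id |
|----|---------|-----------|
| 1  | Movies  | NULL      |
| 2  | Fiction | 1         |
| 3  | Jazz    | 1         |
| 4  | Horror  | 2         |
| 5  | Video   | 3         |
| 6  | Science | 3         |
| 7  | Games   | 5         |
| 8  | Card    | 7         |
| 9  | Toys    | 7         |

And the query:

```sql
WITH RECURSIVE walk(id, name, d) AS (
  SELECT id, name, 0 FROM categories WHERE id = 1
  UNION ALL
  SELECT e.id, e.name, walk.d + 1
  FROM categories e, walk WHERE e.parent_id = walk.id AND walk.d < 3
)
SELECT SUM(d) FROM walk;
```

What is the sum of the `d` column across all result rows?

11

Base: id=1 (Movies) at d 0.
Iteration 1: rows with parent_id in {1} -> Fiction (id 2, d 1), Jazz (id 3, d 1).
Iteration 2: rows with parent_id in {2,3} -> Horror (id 4, d 2), Video (id 5, d 2), Science (id 6, d 2).
Iteration 3: rows with parent_id in {4,5,6} -> Games (id 7, d 3).
Iteration 4: d < 3 fails for all current rows; recursion stops.
SUM(d) = 0 + 1 + 1 + 2 + 2 + 2 + 3 = 11.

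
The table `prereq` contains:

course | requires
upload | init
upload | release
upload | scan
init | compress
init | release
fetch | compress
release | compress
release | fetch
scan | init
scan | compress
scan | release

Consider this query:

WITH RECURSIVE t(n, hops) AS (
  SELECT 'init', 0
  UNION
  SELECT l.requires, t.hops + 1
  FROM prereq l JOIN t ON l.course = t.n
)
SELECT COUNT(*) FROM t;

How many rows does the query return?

Base: (init, hops=0).
Iteration 1: edges from {init} -> (compress, hops=1), (release, hops=1).
Iteration 2: edges from {compress,release} -> (compress, hops=2), (fetch, hops=2).
Iteration 3: edges from {compress,fetch} -> (compress, hops=3).
Iteration 4: no outgoing edges from {compress}; recursion stops.
Total rows emitted: 6.

6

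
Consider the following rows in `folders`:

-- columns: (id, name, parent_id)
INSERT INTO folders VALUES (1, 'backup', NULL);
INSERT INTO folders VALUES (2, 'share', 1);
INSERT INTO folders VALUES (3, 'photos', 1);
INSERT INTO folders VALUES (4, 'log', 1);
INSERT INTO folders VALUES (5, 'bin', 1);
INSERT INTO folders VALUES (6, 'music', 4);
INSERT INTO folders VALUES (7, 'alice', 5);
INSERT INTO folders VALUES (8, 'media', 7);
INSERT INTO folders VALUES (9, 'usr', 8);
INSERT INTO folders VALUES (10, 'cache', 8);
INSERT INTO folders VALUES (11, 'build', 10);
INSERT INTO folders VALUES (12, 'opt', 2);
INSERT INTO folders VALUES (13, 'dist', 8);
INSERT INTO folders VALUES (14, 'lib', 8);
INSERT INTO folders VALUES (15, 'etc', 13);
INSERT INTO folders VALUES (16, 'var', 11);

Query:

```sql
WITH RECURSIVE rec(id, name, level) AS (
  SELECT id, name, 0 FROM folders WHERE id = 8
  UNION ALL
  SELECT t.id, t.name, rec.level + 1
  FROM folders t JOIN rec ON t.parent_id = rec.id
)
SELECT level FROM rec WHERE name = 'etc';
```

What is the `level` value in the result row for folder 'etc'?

Base: id=8 (media) at level 0.
Iteration 1: rows with parent_id in {8} -> usr (id 9, level 1), cache (id 10, level 1), dist (id 13, level 1), lib (id 14, level 1).
Iteration 2: rows with parent_id in {9,10,13,14} -> build (id 11, level 2), etc (id 15, level 2).
Iteration 3: rows with parent_id in {11,15} -> var (id 16, level 3).
Iteration 4: no rows with parent_id in {16}; recursion stops.

2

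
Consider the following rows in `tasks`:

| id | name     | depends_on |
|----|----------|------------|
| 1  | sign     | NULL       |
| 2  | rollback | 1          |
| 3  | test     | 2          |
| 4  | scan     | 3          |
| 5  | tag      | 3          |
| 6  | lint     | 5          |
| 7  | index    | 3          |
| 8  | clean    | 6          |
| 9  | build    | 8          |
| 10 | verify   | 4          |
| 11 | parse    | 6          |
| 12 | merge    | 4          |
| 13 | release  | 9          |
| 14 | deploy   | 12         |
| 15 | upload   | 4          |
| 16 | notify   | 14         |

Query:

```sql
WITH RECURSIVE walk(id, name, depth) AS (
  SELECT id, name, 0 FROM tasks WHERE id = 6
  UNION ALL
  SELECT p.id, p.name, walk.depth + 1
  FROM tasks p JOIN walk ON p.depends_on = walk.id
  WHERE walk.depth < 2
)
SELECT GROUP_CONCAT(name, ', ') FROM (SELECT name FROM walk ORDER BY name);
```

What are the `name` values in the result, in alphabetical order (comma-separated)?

build, clean, lint, parse

Base: id=6 (lint) at depth 0.
Iteration 1: rows with depends_on in {6} -> clean (id 8, depth 1), parse (id 11, depth 1).
Iteration 2: rows with depends_on in {8,11} -> build (id 9, depth 2).
Iteration 3: depth < 2 fails for all current rows; recursion stops.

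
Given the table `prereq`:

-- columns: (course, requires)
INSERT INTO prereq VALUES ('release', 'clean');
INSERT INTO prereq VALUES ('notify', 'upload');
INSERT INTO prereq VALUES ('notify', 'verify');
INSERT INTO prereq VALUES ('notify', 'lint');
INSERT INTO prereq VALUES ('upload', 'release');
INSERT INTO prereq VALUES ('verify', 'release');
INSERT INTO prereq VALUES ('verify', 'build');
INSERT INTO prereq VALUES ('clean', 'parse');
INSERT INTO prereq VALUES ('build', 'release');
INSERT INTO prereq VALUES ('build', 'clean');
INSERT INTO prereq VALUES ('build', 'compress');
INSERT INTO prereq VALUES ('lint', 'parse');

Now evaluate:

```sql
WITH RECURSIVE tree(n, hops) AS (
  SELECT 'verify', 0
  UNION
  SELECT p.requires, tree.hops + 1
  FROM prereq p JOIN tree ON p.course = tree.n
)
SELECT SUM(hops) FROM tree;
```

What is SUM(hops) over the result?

18

Base: (verify, hops=0).
Iteration 1: edges from {verify} -> (build, hops=1), (release, hops=1).
Iteration 2: edges from {build,release} -> (clean, hops=2), (compress, hops=2), (release, hops=2). [UNION drops 1 duplicate row(s)]
Iteration 3: edges from {clean,compress,release} -> (clean, hops=3), (parse, hops=3).
Iteration 4: edges from {clean,parse} -> (parse, hops=4).
Iteration 5: no outgoing edges from {parse}; recursion stops.
SUM(hops) = 0 + 1 + 1 + 2 + 2 + 2 + 3 + 3 + 4 = 18.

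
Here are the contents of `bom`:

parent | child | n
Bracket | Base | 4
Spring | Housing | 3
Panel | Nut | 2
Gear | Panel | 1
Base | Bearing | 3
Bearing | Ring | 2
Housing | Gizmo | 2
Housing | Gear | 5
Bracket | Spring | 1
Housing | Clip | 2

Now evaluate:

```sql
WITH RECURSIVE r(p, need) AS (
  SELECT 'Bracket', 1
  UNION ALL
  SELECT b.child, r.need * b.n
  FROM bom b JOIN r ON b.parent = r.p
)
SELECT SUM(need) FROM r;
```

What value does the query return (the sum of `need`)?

117

Base: (Bracket, need=1).
Iteration 1: components of {Bracket} -> Base = 1*4 = 4, Spring = 1*1 = 1.
Iteration 2: components of {Base,Spring} -> Bearing = 4*3 = 12, Housing = 1*3 = 3.
Iteration 3: components of {Bearing,Housing} -> Clip = 3*2 = 6, Gear = 3*5 = 15, Gizmo = 3*2 = 6, Ring = 12*2 = 24.
Iteration 4: components of {Clip,Gear,Gizmo,Ring} -> Panel = 15*1 = 15.
Iteration 5: components of {Panel} -> Nut = 15*2 = 30.
Iteration 6: no further components; recursion stops.
SUM(need) = 1 + 4 + 1 + 12 + 3 + 24 + 6 + 15 + 6 + 15 + 30 = 117.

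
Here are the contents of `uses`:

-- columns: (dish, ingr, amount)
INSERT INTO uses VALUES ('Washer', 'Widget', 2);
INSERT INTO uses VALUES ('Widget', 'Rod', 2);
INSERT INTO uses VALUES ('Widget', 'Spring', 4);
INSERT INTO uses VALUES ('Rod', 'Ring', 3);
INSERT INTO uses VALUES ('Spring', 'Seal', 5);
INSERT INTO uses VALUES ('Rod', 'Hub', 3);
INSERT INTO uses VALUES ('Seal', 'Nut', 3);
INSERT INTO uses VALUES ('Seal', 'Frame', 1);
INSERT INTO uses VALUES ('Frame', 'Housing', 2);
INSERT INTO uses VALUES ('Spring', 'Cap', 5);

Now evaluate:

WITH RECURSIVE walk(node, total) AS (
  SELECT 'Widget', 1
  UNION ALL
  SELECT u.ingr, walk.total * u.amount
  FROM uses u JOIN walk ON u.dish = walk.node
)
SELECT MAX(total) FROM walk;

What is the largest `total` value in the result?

Base: (Widget, total=1).
Iteration 1: components of {Widget} -> Rod = 1*2 = 2, Spring = 1*4 = 4.
Iteration 2: components of {Rod,Spring} -> Cap = 4*5 = 20, Hub = 2*3 = 6, Ring = 2*3 = 6, Seal = 4*5 = 20.
Iteration 3: components of {Cap,Hub,Ring,Seal} -> Frame = 20*1 = 20, Nut = 20*3 = 60.
Iteration 4: components of {Frame,Nut} -> Housing = 20*2 = 40.
Iteration 5: no further components; recursion stops.
total values: 1, 2, 4, 6, 6, 20, 20, 60, 20, 40; the maximum is 60.

60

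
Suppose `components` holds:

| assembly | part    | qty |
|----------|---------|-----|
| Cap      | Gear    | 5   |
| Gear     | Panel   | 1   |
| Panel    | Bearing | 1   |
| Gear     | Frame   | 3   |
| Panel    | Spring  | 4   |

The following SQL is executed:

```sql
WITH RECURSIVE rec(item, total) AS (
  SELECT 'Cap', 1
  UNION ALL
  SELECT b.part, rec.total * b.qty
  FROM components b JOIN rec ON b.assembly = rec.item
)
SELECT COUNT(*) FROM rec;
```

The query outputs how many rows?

Base: (Cap, total=1).
Iteration 1: components of {Cap} -> Gear = 1*5 = 5.
Iteration 2: components of {Gear} -> Frame = 5*3 = 15, Panel = 5*1 = 5.
Iteration 3: components of {Frame,Panel} -> Bearing = 5*1 = 5, Spring = 5*4 = 20.
Iteration 4: no further components; recursion stops.
Total rows emitted: 6.

6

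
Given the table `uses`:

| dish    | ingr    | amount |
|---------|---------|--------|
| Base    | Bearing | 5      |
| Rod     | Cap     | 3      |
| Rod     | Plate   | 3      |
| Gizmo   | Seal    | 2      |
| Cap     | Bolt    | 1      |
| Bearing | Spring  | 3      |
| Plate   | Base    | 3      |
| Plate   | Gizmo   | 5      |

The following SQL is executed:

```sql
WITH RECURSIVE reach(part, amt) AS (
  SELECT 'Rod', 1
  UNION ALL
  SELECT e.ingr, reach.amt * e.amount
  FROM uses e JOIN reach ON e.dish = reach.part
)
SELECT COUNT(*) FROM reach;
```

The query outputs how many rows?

Base: (Rod, amt=1).
Iteration 1: components of {Rod} -> Cap = 1*3 = 3, Plate = 1*3 = 3.
Iteration 2: components of {Cap,Plate} -> Base = 3*3 = 9, Bolt = 3*1 = 3, Gizmo = 3*5 = 15.
Iteration 3: components of {Base,Bolt,Gizmo} -> Bearing = 9*5 = 45, Seal = 15*2 = 30.
Iteration 4: components of {Bearing,Seal} -> Spring = 45*3 = 135.
Iteration 5: no further components; recursion stops.
Total rows emitted: 9.

9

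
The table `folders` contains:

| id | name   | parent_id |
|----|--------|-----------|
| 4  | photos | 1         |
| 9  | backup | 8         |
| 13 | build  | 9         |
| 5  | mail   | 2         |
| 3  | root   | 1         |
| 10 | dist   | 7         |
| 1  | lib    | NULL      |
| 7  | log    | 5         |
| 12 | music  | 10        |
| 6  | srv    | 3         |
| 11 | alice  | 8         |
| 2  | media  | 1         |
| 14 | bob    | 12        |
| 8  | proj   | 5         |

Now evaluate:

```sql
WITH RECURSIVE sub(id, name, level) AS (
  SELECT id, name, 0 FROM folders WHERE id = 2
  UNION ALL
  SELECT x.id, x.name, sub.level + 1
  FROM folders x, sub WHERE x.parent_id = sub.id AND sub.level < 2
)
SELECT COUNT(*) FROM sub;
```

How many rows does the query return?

4

Base: id=2 (media) at level 0.
Iteration 1: rows with parent_id in {2} -> mail (id 5, level 1).
Iteration 2: rows with parent_id in {5} -> log (id 7, level 2), proj (id 8, level 2).
Iteration 3: level < 2 fails for all current rows; recursion stops.
Total rows emitted: 4.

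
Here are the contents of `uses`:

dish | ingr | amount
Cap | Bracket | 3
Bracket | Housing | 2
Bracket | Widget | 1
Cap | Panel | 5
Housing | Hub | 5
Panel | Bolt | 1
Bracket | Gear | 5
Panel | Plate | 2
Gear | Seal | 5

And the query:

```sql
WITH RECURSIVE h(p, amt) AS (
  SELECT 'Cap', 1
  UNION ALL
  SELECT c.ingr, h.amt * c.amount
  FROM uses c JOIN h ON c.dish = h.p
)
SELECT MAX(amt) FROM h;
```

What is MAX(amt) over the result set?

75

Base: (Cap, amt=1).
Iteration 1: components of {Cap} -> Bracket = 1*3 = 3, Panel = 1*5 = 5.
Iteration 2: components of {Bracket,Panel} -> Bolt = 5*1 = 5, Gear = 3*5 = 15, Housing = 3*2 = 6, Plate = 5*2 = 10, Widget = 3*1 = 3.
Iteration 3: components of {Bolt,Gear,Housing,Plate,Widget} -> Hub = 6*5 = 30, Seal = 15*5 = 75.
Iteration 4: no further components; recursion stops.
amt values: 1, 3, 5, 6, 3, 15, 5, 10, 30, 75; the maximum is 75.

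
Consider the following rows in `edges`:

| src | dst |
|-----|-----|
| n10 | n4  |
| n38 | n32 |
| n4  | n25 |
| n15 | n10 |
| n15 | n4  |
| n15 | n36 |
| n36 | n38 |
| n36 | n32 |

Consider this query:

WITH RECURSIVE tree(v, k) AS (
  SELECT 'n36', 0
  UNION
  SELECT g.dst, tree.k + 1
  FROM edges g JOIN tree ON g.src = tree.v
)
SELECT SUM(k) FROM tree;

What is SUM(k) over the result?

Base: (n36, k=0).
Iteration 1: edges from {n36} -> (n32, k=1), (n38, k=1).
Iteration 2: edges from {n32,n38} -> (n32, k=2).
Iteration 3: no outgoing edges from {n32}; recursion stops.
SUM(k) = 0 + 1 + 1 + 2 = 4.

4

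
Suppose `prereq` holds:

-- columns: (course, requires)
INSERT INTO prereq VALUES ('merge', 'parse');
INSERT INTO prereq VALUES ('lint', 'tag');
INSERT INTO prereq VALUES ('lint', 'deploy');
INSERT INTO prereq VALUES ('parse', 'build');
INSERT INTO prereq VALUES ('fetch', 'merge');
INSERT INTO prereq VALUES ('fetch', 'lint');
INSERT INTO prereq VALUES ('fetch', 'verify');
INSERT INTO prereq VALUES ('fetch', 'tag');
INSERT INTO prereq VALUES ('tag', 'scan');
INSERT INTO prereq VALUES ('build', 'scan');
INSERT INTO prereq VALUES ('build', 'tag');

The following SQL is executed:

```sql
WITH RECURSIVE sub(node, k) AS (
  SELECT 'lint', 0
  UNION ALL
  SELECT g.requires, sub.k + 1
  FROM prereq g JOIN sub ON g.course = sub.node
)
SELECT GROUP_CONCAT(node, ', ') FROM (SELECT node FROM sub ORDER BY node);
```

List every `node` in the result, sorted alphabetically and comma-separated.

Base: (lint, k=0).
Iteration 1: edges from {lint} -> (deploy, k=1), (tag, k=1).
Iteration 2: edges from {deploy,tag} -> (scan, k=2).
Iteration 3: no outgoing edges from {scan}; recursion stops.

deploy, lint, scan, tag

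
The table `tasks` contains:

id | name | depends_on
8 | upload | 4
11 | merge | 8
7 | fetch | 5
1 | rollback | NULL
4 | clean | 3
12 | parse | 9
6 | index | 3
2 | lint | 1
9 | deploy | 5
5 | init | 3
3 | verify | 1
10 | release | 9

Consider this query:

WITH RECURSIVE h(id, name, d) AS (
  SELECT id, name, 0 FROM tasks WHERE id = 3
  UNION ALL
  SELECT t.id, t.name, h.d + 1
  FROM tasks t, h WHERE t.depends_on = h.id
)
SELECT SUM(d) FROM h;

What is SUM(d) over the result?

18

Base: id=3 (verify) at d 0.
Iteration 1: rows with depends_on in {3} -> clean (id 4, d 1), init (id 5, d 1), index (id 6, d 1).
Iteration 2: rows with depends_on in {4,5,6} -> fetch (id 7, d 2), upload (id 8, d 2), deploy (id 9, d 2).
Iteration 3: rows with depends_on in {7,8,9} -> release (id 10, d 3), merge (id 11, d 3), parse (id 12, d 3).
Iteration 4: no rows with depends_on in {10,11,12}; recursion stops.
SUM(d) = 0 + 1 + 1 + 1 + 2 + 2 + 2 + 3 + 3 + 3 = 18.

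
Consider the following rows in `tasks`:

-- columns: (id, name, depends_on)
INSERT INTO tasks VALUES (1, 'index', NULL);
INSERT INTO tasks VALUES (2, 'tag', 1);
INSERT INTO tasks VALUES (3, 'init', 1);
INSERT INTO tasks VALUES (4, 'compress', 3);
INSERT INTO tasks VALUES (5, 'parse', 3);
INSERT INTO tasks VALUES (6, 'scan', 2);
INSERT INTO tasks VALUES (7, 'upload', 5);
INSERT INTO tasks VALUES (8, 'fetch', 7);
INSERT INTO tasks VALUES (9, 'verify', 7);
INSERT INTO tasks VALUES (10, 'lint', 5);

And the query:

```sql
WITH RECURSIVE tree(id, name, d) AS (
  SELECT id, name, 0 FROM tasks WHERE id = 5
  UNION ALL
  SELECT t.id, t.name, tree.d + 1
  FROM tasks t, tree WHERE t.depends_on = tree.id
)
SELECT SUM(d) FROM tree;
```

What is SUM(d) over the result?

6

Base: id=5 (parse) at d 0.
Iteration 1: rows with depends_on in {5} -> upload (id 7, d 1), lint (id 10, d 1).
Iteration 2: rows with depends_on in {7,10} -> fetch (id 8, d 2), verify (id 9, d 2).
Iteration 3: no rows with depends_on in {8,9}; recursion stops.
SUM(d) = 0 + 1 + 1 + 2 + 2 = 6.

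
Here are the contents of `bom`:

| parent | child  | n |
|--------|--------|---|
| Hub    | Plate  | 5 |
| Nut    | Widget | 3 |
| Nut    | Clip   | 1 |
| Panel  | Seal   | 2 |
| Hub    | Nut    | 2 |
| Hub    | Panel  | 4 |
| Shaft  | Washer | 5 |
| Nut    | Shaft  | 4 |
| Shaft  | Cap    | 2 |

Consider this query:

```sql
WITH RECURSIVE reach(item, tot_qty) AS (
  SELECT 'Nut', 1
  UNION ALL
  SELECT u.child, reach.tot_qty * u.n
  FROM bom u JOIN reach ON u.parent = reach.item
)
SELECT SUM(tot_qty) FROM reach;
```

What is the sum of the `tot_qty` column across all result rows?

Base: (Nut, tot_qty=1).
Iteration 1: components of {Nut} -> Clip = 1*1 = 1, Shaft = 1*4 = 4, Widget = 1*3 = 3.
Iteration 2: components of {Clip,Shaft,Widget} -> Cap = 4*2 = 8, Washer = 4*5 = 20.
Iteration 3: no further components; recursion stops.
SUM(tot_qty) = 1 + 1 + 4 + 3 + 20 + 8 = 37.

37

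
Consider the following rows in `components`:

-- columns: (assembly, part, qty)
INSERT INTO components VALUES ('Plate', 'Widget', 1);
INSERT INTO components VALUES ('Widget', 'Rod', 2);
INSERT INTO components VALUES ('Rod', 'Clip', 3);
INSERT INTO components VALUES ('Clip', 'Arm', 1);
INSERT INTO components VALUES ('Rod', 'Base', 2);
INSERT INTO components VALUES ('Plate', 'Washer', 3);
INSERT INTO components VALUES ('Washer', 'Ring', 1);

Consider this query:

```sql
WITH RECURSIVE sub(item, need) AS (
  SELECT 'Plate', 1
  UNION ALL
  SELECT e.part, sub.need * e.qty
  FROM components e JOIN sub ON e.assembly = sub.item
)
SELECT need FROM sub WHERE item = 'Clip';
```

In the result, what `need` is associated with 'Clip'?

Base: (Plate, need=1).
Iteration 1: components of {Plate} -> Washer = 1*3 = 3, Widget = 1*1 = 1.
Iteration 2: components of {Washer,Widget} -> Ring = 3*1 = 3, Rod = 1*2 = 2.
Iteration 3: components of {Ring,Rod} -> Base = 2*2 = 4, Clip = 2*3 = 6.
Iteration 4: components of {Base,Clip} -> Arm = 6*1 = 6.
Iteration 5: no further components; recursion stops.

6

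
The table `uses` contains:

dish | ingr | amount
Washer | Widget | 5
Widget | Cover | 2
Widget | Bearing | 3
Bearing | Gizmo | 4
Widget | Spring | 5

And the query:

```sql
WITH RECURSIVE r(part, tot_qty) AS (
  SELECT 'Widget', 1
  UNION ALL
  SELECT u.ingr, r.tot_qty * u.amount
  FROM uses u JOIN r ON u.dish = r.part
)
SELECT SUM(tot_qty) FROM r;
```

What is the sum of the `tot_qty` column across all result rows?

23

Base: (Widget, tot_qty=1).
Iteration 1: components of {Widget} -> Bearing = 1*3 = 3, Cover = 1*2 = 2, Spring = 1*5 = 5.
Iteration 2: components of {Bearing,Cover,Spring} -> Gizmo = 3*4 = 12.
Iteration 3: no further components; recursion stops.
SUM(tot_qty) = 1 + 2 + 3 + 5 + 12 = 23.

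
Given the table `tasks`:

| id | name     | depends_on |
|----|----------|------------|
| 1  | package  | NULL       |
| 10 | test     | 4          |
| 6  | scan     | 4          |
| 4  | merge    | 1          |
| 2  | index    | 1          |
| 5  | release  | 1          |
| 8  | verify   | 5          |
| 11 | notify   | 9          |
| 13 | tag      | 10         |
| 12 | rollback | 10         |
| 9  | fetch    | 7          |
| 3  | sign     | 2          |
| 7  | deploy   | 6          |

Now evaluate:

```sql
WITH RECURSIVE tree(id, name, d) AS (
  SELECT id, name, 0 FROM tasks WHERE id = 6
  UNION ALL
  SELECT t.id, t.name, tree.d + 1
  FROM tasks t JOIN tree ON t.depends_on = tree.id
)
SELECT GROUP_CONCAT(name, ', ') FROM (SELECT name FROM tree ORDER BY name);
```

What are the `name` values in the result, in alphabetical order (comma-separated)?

deploy, fetch, notify, scan

Base: id=6 (scan) at d 0.
Iteration 1: rows with depends_on in {6} -> deploy (id 7, d 1).
Iteration 2: rows with depends_on in {7} -> fetch (id 9, d 2).
Iteration 3: rows with depends_on in {9} -> notify (id 11, d 3).
Iteration 4: no rows with depends_on in {11}; recursion stops.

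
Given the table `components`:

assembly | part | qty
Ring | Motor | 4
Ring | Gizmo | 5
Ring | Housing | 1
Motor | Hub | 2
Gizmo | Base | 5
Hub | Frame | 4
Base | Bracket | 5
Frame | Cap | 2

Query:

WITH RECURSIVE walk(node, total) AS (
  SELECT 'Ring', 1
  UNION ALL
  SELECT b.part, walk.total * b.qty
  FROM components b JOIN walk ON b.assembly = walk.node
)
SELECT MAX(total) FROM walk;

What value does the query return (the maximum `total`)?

Base: (Ring, total=1).
Iteration 1: components of {Ring} -> Gizmo = 1*5 = 5, Housing = 1*1 = 1, Motor = 1*4 = 4.
Iteration 2: components of {Gizmo,Housing,Motor} -> Base = 5*5 = 25, Hub = 4*2 = 8.
Iteration 3: components of {Base,Hub} -> Bracket = 25*5 = 125, Frame = 8*4 = 32.
Iteration 4: components of {Bracket,Frame} -> Cap = 32*2 = 64.
Iteration 5: no further components; recursion stops.
total values: 1, 4, 5, 1, 8, 25, 32, 125, 64; the maximum is 125.

125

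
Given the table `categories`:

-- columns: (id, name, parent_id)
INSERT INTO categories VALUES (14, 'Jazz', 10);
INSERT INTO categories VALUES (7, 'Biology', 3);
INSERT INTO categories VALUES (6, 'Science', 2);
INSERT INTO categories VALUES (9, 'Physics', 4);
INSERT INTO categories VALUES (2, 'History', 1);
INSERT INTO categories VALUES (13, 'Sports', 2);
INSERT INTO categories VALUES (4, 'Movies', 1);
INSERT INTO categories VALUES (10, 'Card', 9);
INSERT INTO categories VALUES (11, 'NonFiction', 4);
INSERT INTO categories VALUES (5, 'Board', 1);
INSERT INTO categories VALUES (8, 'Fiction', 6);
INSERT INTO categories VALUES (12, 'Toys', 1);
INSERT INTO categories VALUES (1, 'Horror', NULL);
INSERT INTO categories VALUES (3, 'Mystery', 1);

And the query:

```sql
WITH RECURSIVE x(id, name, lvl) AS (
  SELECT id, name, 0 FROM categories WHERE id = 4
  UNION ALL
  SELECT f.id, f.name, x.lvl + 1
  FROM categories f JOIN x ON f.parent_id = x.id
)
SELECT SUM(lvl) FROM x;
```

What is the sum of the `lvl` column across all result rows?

7

Base: id=4 (Movies) at lvl 0.
Iteration 1: rows with parent_id in {4} -> Physics (id 9, lvl 1), NonFiction (id 11, lvl 1).
Iteration 2: rows with parent_id in {9,11} -> Card (id 10, lvl 2).
Iteration 3: rows with parent_id in {10} -> Jazz (id 14, lvl 3).
Iteration 4: no rows with parent_id in {14}; recursion stops.
SUM(lvl) = 0 + 1 + 1 + 2 + 3 = 7.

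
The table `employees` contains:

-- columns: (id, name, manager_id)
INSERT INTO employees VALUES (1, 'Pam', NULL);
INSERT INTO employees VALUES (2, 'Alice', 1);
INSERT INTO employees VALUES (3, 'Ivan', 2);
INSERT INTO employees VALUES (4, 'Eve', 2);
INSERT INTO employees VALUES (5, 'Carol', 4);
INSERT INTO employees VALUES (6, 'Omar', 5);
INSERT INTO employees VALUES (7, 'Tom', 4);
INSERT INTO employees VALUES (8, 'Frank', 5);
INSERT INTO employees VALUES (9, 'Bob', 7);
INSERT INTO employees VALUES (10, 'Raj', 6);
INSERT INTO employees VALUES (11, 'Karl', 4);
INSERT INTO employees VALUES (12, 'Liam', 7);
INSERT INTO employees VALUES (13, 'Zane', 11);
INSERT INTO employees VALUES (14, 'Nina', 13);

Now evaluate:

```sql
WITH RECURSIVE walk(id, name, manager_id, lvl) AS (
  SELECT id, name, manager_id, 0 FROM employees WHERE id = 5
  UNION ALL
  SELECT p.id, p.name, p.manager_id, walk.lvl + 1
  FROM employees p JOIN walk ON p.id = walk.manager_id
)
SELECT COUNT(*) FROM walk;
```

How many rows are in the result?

Base: id=5 (Carol), manager_id=4, lvl 0.
Iteration 1: join on id=4 -> Eve (id 4, manager_id=2, lvl 1).
Iteration 2: join on id=2 -> Alice (id 2, manager_id=1, lvl 2).
Iteration 3: join on id=1 -> Pam (id 1, manager_id=NULL, lvl 3).
Iteration 4: manager_id is NULL; no match; recursion stops.
Total rows emitted: 4.

4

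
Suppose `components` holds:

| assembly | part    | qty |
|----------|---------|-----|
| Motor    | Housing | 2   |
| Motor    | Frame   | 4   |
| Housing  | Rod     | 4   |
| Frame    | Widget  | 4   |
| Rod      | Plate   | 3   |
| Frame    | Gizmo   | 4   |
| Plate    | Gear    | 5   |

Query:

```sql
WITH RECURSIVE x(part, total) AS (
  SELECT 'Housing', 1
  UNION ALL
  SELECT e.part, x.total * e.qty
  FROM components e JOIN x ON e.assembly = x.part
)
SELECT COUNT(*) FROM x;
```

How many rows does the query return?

Base: (Housing, total=1).
Iteration 1: components of {Housing} -> Rod = 1*4 = 4.
Iteration 2: components of {Rod} -> Plate = 4*3 = 12.
Iteration 3: components of {Plate} -> Gear = 12*5 = 60.
Iteration 4: no further components; recursion stops.
Total rows emitted: 4.

4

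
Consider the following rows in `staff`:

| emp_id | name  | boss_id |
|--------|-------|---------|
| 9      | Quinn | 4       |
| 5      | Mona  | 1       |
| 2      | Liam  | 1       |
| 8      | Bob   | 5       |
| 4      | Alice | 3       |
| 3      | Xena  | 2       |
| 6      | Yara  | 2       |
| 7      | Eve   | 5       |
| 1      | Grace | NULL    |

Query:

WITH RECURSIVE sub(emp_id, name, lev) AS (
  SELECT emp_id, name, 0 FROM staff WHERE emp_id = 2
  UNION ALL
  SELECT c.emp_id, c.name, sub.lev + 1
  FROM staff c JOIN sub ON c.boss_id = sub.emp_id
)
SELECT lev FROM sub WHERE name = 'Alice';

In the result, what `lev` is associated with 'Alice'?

2

Base: emp_id=2 (Liam) at lev 0.
Iteration 1: rows with boss_id in {2} -> Xena (id 3, lev 1), Yara (id 6, lev 1).
Iteration 2: rows with boss_id in {3,6} -> Alice (id 4, lev 2).
Iteration 3: rows with boss_id in {4} -> Quinn (id 9, lev 3).
Iteration 4: no rows with boss_id in {9}; recursion stops.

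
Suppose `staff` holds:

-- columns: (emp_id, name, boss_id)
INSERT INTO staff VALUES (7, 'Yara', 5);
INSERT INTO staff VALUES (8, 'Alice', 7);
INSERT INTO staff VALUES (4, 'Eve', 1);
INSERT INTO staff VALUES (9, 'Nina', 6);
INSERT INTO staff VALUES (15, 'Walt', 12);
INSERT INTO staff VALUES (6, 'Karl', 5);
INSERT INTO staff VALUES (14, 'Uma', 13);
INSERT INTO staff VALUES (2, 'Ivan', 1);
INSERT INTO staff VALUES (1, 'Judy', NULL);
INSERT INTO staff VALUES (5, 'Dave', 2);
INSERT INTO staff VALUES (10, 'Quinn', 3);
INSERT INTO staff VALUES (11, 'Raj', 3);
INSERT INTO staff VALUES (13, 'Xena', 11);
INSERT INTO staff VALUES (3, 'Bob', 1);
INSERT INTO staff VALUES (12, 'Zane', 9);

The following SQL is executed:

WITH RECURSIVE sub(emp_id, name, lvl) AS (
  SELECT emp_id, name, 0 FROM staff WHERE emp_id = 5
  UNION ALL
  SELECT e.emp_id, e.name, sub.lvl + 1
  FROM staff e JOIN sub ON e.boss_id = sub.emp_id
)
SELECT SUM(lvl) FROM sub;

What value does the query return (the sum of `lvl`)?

13

Base: emp_id=5 (Dave) at lvl 0.
Iteration 1: rows with boss_id in {5} -> Karl (id 6, lvl 1), Yara (id 7, lvl 1).
Iteration 2: rows with boss_id in {6,7} -> Alice (id 8, lvl 2), Nina (id 9, lvl 2).
Iteration 3: rows with boss_id in {8,9} -> Zane (id 12, lvl 3).
Iteration 4: rows with boss_id in {12} -> Walt (id 15, lvl 4).
Iteration 5: no rows with boss_id in {15}; recursion stops.
SUM(lvl) = 0 + 1 + 1 + 2 + 2 + 3 + 4 = 13.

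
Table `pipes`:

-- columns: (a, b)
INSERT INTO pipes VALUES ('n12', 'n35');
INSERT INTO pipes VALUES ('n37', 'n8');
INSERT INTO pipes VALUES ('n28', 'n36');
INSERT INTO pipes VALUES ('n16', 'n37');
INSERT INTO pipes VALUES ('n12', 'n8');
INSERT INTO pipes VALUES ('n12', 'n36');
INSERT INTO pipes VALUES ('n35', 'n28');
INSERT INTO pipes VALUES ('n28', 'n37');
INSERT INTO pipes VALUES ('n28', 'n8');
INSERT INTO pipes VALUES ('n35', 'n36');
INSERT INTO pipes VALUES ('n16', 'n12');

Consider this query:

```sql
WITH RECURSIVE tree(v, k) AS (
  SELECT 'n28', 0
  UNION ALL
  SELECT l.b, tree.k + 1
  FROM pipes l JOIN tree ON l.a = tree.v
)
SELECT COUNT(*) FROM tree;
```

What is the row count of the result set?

Base: (n28, k=0).
Iteration 1: edges from {n28} -> (n36, k=1), (n37, k=1), (n8, k=1).
Iteration 2: edges from {n36,n37,n8} -> (n8, k=2).
Iteration 3: no outgoing edges from {n8}; recursion stops.
Total rows emitted: 5.

5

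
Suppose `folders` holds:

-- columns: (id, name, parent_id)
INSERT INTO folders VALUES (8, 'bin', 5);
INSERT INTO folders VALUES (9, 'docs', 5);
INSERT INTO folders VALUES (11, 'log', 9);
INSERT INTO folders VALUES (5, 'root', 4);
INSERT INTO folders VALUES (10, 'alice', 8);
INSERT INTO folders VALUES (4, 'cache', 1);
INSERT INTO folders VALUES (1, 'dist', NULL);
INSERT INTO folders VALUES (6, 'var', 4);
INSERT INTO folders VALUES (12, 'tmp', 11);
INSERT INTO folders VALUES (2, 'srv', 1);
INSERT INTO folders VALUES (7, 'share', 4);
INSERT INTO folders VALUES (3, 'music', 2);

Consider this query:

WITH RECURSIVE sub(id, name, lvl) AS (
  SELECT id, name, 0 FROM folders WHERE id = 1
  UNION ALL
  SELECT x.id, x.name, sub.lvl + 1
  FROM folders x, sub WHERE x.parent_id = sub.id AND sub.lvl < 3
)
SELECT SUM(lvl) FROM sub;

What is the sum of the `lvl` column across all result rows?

Base: id=1 (dist) at lvl 0.
Iteration 1: rows with parent_id in {1} -> srv (id 2, lvl 1), cache (id 4, lvl 1).
Iteration 2: rows with parent_id in {2,4} -> music (id 3, lvl 2), root (id 5, lvl 2), var (id 6, lvl 2), share (id 7, lvl 2).
Iteration 3: rows with parent_id in {3,5,6,7} -> bin (id 8, lvl 3), docs (id 9, lvl 3).
Iteration 4: lvl < 3 fails for all current rows; recursion stops.
SUM(lvl) = 0 + 1 + 1 + 2 + 2 + 2 + 2 + 3 + 3 = 16.

16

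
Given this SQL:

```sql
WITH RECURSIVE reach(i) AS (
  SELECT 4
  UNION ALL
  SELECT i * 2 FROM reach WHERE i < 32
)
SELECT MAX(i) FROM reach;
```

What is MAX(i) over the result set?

32

Base: i=4.
Iteration 1: 4 < 32 holds -> i = 4 * 2 = 8.
Iteration 2: 8 < 32 holds -> i = 8 * 2 = 16.
Iteration 3: 16 < 32 holds -> i = 16 * 2 = 32.
Iteration 4: 32 < 32 fails; recursion stops.
i values: 4, 8, 16, 32; the maximum is 32.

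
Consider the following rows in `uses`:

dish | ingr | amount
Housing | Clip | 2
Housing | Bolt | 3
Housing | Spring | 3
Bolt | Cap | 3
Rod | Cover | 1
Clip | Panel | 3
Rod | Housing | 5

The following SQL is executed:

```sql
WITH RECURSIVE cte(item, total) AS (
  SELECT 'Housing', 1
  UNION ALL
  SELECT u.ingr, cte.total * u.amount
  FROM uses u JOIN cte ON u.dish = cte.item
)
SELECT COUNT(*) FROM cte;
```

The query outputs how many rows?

6

Base: (Housing, total=1).
Iteration 1: components of {Housing} -> Bolt = 1*3 = 3, Clip = 1*2 = 2, Spring = 1*3 = 3.
Iteration 2: components of {Bolt,Clip,Spring} -> Cap = 3*3 = 9, Panel = 2*3 = 6.
Iteration 3: no further components; recursion stops.
Total rows emitted: 6.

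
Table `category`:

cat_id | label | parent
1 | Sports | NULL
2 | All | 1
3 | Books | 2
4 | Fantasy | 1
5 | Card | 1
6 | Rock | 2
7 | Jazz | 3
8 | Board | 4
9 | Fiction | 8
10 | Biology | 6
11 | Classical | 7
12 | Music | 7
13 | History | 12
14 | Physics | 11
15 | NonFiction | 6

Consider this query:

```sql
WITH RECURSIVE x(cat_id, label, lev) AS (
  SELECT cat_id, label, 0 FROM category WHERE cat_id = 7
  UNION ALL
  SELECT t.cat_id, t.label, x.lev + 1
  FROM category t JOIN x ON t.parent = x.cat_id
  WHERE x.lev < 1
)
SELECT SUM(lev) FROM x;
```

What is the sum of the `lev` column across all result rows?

Base: cat_id=7 (Jazz) at lev 0.
Iteration 1: rows with parent in {7} -> Classical (id 11, lev 1), Music (id 12, lev 1).
Iteration 2: lev < 1 fails for all current rows; recursion stops.
SUM(lev) = 0 + 1 + 1 = 2.

2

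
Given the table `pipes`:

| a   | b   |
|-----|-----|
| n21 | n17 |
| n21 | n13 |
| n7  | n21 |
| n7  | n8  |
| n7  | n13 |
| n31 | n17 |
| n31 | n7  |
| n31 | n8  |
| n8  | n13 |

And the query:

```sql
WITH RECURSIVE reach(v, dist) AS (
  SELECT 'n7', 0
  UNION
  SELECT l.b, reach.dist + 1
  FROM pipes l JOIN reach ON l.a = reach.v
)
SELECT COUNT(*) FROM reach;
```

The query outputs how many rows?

6

Base: (n7, dist=0).
Iteration 1: edges from {n7} -> (n13, dist=1), (n21, dist=1), (n8, dist=1).
Iteration 2: edges from {n13,n21,n8} -> (n13, dist=2), (n17, dist=2). [UNION drops 1 duplicate row(s)]
Iteration 3: no outgoing edges from {n13,n17}; recursion stops.
Total rows emitted: 6.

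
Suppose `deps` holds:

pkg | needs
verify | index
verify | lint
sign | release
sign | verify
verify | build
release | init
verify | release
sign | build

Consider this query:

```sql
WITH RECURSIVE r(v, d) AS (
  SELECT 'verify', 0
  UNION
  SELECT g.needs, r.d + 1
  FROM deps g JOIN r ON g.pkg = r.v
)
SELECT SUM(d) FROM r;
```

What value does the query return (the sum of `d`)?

Base: (verify, d=0).
Iteration 1: edges from {verify} -> (build, d=1), (index, d=1), (lint, d=1), (release, d=1).
Iteration 2: edges from {build,index,lint,release} -> (init, d=2).
Iteration 3: no outgoing edges from {init}; recursion stops.
SUM(d) = 0 + 1 + 1 + 1 + 1 + 2 = 6.

6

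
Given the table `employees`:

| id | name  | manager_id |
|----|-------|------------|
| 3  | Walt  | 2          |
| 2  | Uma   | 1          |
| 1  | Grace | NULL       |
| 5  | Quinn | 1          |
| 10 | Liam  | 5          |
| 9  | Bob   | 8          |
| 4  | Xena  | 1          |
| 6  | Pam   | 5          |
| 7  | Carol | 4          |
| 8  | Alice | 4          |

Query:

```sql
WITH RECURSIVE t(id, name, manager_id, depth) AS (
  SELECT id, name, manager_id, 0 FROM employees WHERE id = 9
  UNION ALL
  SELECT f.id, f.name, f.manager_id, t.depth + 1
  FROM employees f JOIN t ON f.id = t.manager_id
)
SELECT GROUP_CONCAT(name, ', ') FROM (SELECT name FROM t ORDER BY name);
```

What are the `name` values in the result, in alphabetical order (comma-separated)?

Base: id=9 (Bob), manager_id=8, depth 0.
Iteration 1: join on id=8 -> Alice (id 8, manager_id=4, depth 1).
Iteration 2: join on id=4 -> Xena (id 4, manager_id=1, depth 2).
Iteration 3: join on id=1 -> Grace (id 1, manager_id=NULL, depth 3).
Iteration 4: manager_id is NULL; no match; recursion stops.

Alice, Bob, Grace, Xena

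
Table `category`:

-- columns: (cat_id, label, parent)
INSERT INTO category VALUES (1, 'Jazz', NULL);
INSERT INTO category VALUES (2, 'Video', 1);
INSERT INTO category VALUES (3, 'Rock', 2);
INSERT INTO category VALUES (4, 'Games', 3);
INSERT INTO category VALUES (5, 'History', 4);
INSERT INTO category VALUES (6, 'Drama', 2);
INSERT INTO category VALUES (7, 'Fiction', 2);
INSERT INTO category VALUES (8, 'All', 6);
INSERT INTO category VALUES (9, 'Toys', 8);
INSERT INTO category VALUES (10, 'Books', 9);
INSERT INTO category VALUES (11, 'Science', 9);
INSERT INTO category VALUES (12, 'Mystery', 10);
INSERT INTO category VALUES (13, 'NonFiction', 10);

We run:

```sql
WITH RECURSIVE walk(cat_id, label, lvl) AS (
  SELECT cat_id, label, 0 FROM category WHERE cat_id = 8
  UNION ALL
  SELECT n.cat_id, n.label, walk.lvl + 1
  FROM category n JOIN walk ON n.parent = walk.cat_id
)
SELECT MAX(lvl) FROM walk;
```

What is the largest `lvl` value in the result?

Base: cat_id=8 (All) at lvl 0.
Iteration 1: rows with parent in {8} -> Toys (id 9, lvl 1).
Iteration 2: rows with parent in {9} -> Books (id 10, lvl 2), Science (id 11, lvl 2).
Iteration 3: rows with parent in {10,11} -> Mystery (id 12, lvl 3), NonFiction (id 13, lvl 3).
Iteration 4: no rows with parent in {12,13}; recursion stops.
lvl values: 0, 1, 2, 2, 3, 3; the maximum is 3.

3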